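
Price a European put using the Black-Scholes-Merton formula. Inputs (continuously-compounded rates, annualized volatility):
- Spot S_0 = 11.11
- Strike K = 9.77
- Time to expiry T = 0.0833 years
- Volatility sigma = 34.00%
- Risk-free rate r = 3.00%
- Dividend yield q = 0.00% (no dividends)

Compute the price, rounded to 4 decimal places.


Answer: Price = 0.0431

Derivation:
d1 = (ln(S/K) + (r - q + 0.5*sigma^2) * T) / (sigma * sqrt(T)) = 1.38431669
d2 = d1 - sigma * sqrt(T) = 1.28618678
exp(-rT) = 0.99750412; exp(-qT) = 1.00000000
P = K * exp(-rT) * N(-d2) - S_0 * exp(-qT) * N(-d1)
N(-d1) = 0.08313075; N(-d2) = 0.09918894
P = 9.7700 * 0.99750412 * 0.09918894 - 11.1100 * 1.00000000 * 0.08313075 = 0.0431


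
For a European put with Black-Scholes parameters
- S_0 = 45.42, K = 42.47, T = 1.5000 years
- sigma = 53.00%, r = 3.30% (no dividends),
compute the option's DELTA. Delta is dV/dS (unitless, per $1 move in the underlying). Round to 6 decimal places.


d1 = 0.5042707415; d2 = -0.1448440403
phi(d1) = 0.3513111350; exp(-qT) = 1.0000000000; exp(-rT) = 0.9517051581
N(-d1) = 0.3070355675
Delta = -exp(-qT) * N(-d1) = -1.0000000000 * 0.3070355675 = -0.307036

Answer: Delta = -0.307036


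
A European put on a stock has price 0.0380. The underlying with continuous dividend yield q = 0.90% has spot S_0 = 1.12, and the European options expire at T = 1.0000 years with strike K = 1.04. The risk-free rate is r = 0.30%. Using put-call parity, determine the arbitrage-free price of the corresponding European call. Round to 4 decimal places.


Answer: Call price = 0.1111

Derivation:
Put-call parity: C - P = S_0 * exp(-qT) - K * exp(-rT).
S_0 * exp(-qT) = 1.1200 * 0.99104038 = 1.10996522
K * exp(-rT) = 1.0400 * 0.99700450 = 1.03688468
C = P + S*exp(-qT) - K*exp(-rT)
C = 0.0380 + 1.10996522 - 1.03688468 = 0.1111


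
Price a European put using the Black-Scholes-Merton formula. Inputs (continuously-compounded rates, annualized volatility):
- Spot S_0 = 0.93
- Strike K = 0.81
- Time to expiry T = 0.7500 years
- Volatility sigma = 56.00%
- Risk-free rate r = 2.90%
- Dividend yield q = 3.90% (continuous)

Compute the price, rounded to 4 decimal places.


d1 = (ln(S/K) + (r - q + 0.5*sigma^2) * T) / (sigma * sqrt(T)) = 0.51188357
d2 = d1 - sigma * sqrt(T) = 0.02690934
exp(-rT) = 0.97848483; exp(-qT) = 0.97117364
P = K * exp(-rT) * N(-d2) - S_0 * exp(-qT) * N(-d1)
N(-d1) = 0.30436625; N(-d2) = 0.48926602
P = 0.8100 * 0.97848483 * 0.48926602 - 0.9300 * 0.97117364 * 0.30436625 = 0.1129

Answer: Price = 0.1129


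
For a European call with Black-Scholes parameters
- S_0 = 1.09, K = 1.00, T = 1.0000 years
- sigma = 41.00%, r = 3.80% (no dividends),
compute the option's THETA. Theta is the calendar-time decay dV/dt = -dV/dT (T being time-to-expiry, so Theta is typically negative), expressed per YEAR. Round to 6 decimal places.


Answer: Theta = -0.098075

Derivation:
d1 = 0.5078724299; d2 = 0.0978724299
phi(d1) = 0.3506713792; exp(-qT) = 1.0000000000; exp(-rT) = 0.9627129409
Theta = -S*exp(-qT)*phi(d1)*sigma/(2*sqrt(T)) - r*K*exp(-rT)*N(d2) + q*S*exp(-qT)*N(d1)
N(d1) = 0.6942285946; N(d2) = 0.5389832037; sqrt(T) = 1.0000000000
Term 1 = -1.0900 * 1.0000000000 * 0.3506713792 * 0.4100 / (2 * 1.0000000000) = -0.0783575197
Term 2 = -0.0380 * 1.0000 * 0.9627129409 * 0.5389832037 = -0.0197176720
Term 3 = 0 (no dividend yield, q = 0)
Theta = -0.0783575197 + (-0.0197176720) + (0.0000000000) = -0.098075


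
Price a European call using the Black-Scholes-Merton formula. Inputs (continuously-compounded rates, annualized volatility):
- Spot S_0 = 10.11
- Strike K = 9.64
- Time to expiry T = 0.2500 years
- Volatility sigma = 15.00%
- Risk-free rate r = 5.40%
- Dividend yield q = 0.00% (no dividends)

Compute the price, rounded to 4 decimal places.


d1 = (ln(S/K) + (r - q + 0.5*sigma^2) * T) / (sigma * sqrt(T)) = 0.85221899
d2 = d1 - sigma * sqrt(T) = 0.77721899
exp(-rT) = 0.98659072; exp(-qT) = 1.00000000
C = S_0 * exp(-qT) * N(d1) - K * exp(-rT) * N(d2)
N(d1) = 0.80295372; N(d2) = 0.78148521
C = 10.1100 * 1.00000000 * 0.80295372 - 9.6400 * 0.98659072 * 0.78148521 = 0.6854

Answer: Price = 0.6854


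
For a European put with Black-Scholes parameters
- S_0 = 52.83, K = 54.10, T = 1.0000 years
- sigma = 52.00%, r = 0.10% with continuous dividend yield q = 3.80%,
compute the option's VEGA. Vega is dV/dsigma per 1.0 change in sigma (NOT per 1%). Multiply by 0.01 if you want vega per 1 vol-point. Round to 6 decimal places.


Answer: Vega = 20.083384

Derivation:
d1 = 0.1431635102; d2 = -0.3768364898
phi(d1) = 0.3948748386; exp(-qT) = 0.9627129409; exp(-rT) = 0.9990004998
Vega = S * exp(-qT) * phi(d1) * sqrt(T) = 52.8300 * 0.9627129409 * 0.3948748386 * 1.0000000000 = 20.083384


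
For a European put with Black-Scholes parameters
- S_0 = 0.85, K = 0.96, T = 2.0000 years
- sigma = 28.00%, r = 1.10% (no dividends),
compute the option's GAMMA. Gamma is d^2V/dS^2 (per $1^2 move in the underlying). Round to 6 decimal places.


d1 = -0.0537828826; d2 = -0.4497626801
phi(d1) = 0.3983657075; exp(-qT) = 1.0000000000; exp(-rT) = 0.9782402351
Gamma = exp(-qT) * phi(d1) / (S * sigma * sqrt(T)) = 1.0000000000 * 0.3983657075 / (0.8500 * 0.2800 * 1.4142135624) = 1.183559

Answer: Gamma = 1.183559


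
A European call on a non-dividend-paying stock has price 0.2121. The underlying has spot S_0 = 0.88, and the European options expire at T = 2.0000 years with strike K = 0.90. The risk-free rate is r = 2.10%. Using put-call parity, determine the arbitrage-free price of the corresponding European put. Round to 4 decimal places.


Put-call parity: C - P = S_0 * exp(-qT) - K * exp(-rT).
S_0 * exp(-qT) = 0.8800 * 1.00000000 = 0.88000000
K * exp(-rT) = 0.9000 * 0.95886978 = 0.86298280
P = C - S*exp(-qT) + K*exp(-rT)
P = 0.2121 - 0.88000000 + 0.86298280 = 0.1951

Answer: Put price = 0.1951


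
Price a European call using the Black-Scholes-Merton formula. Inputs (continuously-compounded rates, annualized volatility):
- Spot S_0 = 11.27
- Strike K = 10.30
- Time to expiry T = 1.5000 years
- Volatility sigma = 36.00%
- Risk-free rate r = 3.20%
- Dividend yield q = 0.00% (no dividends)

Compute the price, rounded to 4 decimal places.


d1 = (ln(S/K) + (r - q + 0.5*sigma^2) * T) / (sigma * sqrt(T)) = 0.53344541
d2 = d1 - sigma * sqrt(T) = 0.09253726
exp(-rT) = 0.95313379; exp(-qT) = 1.00000000
C = S_0 * exp(-qT) * N(d1) - K * exp(-rT) * N(d2)
N(d1) = 0.70313736; N(d2) = 0.53686441
C = 11.2700 * 1.00000000 * 0.70313736 - 10.3000 * 0.95313379 * 0.53686441 = 2.6538

Answer: Price = 2.6538


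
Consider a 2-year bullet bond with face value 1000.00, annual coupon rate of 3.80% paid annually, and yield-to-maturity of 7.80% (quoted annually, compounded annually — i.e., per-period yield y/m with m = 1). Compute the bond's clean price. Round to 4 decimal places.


Coupon per period c = face * coupon_rate / m = 38.000000
Periods per year m = 1; per-period yield y/m = 0.078000
Number of cashflows N = 2
Cashflows (t years, CF_t, discount factor 1/(1+y/m)^(m*t), PV):
  t = 1.0000: CF_t = 38.000000, DF = 0.927644, PV = 35.250464
  t = 2.0000: CF_t = 1038.000000, DF = 0.860523, PV = 893.222865
Price P = sum_t PV_t = 928.473329

Answer: Price = 928.4733


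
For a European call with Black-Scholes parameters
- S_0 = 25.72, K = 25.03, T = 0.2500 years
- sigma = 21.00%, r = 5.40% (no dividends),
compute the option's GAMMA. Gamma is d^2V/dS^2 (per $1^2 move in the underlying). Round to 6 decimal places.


d1 = 0.4400599421; d2 = 0.3350599421
phi(d1) = 0.3621253307; exp(-qT) = 1.0000000000; exp(-rT) = 0.9865907163
Gamma = exp(-qT) * phi(d1) / (S * sigma * sqrt(T)) = 1.0000000000 * 0.3621253307 / (25.7200 * 0.2100 * 0.5000000000) = 0.134091

Answer: Gamma = 0.134091


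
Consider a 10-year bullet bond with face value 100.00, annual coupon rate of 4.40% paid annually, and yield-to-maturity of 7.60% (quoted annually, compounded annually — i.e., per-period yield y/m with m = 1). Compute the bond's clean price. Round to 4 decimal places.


Coupon per period c = face * coupon_rate / m = 4.400000
Periods per year m = 1; per-period yield y/m = 0.076000
Number of cashflows N = 10
Cashflows (t years, CF_t, discount factor 1/(1+y/m)^(m*t), PV):
  t = 1.0000: CF_t = 4.400000, DF = 0.929368, PV = 4.089219
  t = 2.0000: CF_t = 4.400000, DF = 0.863725, PV = 3.800390
  t = 3.0000: CF_t = 4.400000, DF = 0.802718, PV = 3.531961
  t = 4.0000: CF_t = 4.400000, DF = 0.746021, PV = 3.282491
  t = 5.0000: CF_t = 4.400000, DF = 0.693328, PV = 3.050643
  t = 6.0000: CF_t = 4.400000, DF = 0.644357, PV = 2.835170
  t = 7.0000: CF_t = 4.400000, DF = 0.598845, PV = 2.634916
  t = 8.0000: CF_t = 4.400000, DF = 0.556547, PV = 2.448807
  t = 9.0000: CF_t = 4.400000, DF = 0.517237, PV = 2.275843
  t = 10.0000: CF_t = 104.400000, DF = 0.480704, PV = 50.185446
Price P = sum_t PV_t = 78.134884

Answer: Price = 78.1349


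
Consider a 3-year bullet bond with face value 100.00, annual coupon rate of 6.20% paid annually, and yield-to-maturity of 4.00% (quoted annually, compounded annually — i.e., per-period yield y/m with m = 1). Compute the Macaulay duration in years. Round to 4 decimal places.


Coupon per period c = face * coupon_rate / m = 6.200000
Periods per year m = 1; per-period yield y/m = 0.040000
Number of cashflows N = 3
Cashflows (t years, CF_t, discount factor 1/(1+y/m)^(m*t), PV):
  t = 1.0000: CF_t = 6.200000, DF = 0.961538, PV = 5.961538
  t = 2.0000: CF_t = 6.200000, DF = 0.924556, PV = 5.732249
  t = 3.0000: CF_t = 106.200000, DF = 0.888996, PV = 94.411413
Price P = sum_t PV_t = 106.105200
Macaulay numerator sum_t t * PV_t:
  t * PV_t at t = 1.0000: 5.961538
  t * PV_t at t = 2.0000: 11.464497
  t * PV_t at t = 3.0000: 283.234240
Macaulay duration D = (sum_t t * PV_t) / P = 300.660275 / 106.105200 = 2.833605

Answer: Macaulay duration = 2.8336 years


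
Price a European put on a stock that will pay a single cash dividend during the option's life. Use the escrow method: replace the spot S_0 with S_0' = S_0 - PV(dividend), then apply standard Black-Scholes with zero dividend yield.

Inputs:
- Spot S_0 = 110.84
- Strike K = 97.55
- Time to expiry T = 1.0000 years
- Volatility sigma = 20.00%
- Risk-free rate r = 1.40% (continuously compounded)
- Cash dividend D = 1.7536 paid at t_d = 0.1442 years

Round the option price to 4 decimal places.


Answer: Price = 3.2865

Derivation:
PV(D) = D * exp(-r * t_d) = 1.7536 * 0.99798324 = 1.75006340
S_0' = S_0 - PV(D) = 110.8400 - 1.75006340 = 109.08993660
d1 = (ln(S_0'/K) + (r + sigma^2/2)*T) / (sigma*sqrt(T)) = 0.72903791
d2 = d1 - sigma*sqrt(T) = 0.52903791
exp(-rT) = 0.98609754
N(-d1) = 0.23298924; N(-d2) = 0.29838958
P = K * exp(-rT) * N(-d2) - S_0' * N(-d1) = 97.5500 * 0.98609754 * 0.29838958 - 109.08993660 * 0.23298924 = 3.2865


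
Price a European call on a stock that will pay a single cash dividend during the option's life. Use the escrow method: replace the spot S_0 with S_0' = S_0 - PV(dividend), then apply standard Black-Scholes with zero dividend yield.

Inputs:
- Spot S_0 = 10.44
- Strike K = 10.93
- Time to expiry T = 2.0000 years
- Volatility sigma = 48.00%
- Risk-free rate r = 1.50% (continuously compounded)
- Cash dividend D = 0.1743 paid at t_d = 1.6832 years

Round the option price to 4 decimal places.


PV(D) = D * exp(-r * t_d) = 0.1743 * 0.97506807 = 0.16995436
S_0' = S_0 - PV(D) = 10.4400 - 0.16995436 = 10.27004564
d1 = (ln(S_0'/K) + (r + sigma^2/2)*T) / (sigma*sqrt(T)) = 0.29185857
d2 = d1 - sigma*sqrt(T) = -0.38696394
exp(-rT) = 0.97044553
N(d1) = 0.61480262; N(d2) = 0.34939145
C = S_0' * N(d1) - K * exp(-rT) * N(d2) = 10.27004564 * 0.61480262 - 10.9300 * 0.97044553 * 0.34939145 = 2.6081

Answer: Price = 2.6081


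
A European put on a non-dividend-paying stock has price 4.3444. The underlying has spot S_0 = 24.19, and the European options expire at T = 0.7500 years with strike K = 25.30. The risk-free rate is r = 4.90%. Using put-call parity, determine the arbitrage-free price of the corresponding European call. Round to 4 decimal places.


Answer: Call price = 4.1473

Derivation:
Put-call parity: C - P = S_0 * exp(-qT) - K * exp(-rT).
S_0 * exp(-qT) = 24.1900 * 1.00000000 = 24.19000000
K * exp(-rT) = 25.3000 * 0.96391708 = 24.38710224
C = P + S*exp(-qT) - K*exp(-rT)
C = 4.3444 + 24.19000000 - 24.38710224 = 4.1473


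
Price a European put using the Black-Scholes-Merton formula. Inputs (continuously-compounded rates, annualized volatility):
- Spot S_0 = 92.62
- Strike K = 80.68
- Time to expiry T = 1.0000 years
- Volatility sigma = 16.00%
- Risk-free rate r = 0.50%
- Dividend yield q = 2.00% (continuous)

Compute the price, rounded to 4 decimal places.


Answer: Price = 1.7308

Derivation:
d1 = (ln(S/K) + (r - q + 0.5*sigma^2) * T) / (sigma * sqrt(T)) = 0.84883992
d2 = d1 - sigma * sqrt(T) = 0.68883992
exp(-rT) = 0.99501248; exp(-qT) = 0.98019867
P = K * exp(-rT) * N(-d2) - S_0 * exp(-qT) * N(-d1)
N(-d1) = 0.19798519; N(-d2) = 0.24546200
P = 80.6800 * 0.99501248 * 0.24546200 - 92.6200 * 0.98019867 * 0.19798519 = 1.7308


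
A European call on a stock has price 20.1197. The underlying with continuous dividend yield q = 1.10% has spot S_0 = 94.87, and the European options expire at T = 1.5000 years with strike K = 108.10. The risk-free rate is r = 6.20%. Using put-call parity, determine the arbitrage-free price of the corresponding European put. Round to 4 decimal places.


Put-call parity: C - P = S_0 * exp(-qT) - K * exp(-rT).
S_0 * exp(-qT) = 94.8700 * 0.98363538 = 93.31748844
K * exp(-rT) = 108.1000 * 0.91119350 = 98.50001738
P = C - S*exp(-qT) + K*exp(-rT)
P = 20.1197 - 93.31748844 + 98.50001738 = 25.3022

Answer: Put price = 25.3022


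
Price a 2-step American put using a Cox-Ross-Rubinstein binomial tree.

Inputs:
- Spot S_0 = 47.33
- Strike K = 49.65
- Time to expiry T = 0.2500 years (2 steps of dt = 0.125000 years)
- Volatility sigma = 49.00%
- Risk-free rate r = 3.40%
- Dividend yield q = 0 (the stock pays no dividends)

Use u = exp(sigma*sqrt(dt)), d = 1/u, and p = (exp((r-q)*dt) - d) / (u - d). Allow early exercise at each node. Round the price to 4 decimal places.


dt = T/N = 0.125000
u = exp(sigma*sqrt(dt)) = 1.189153; d = 1/u = 0.840935
p = (exp((r-q)*dt) - d) / (u - d) = 0.469029
Discount per step: exp(-r*dt) = 0.995759
Stock lattice S(k, i) with i counting down-moves:
  k=0: S(0,0) = 47.3300
  k=1: S(1,0) = 56.2826; S(1,1) = 39.8014
  k=2: S(2,0) = 66.9286; S(2,1) = 47.3300; S(2,2) = 33.4704
Terminal payoffs V(N, i) = max(K - S_T, 0):
  V(2,0) = 0.000000; V(2,1) = 2.320000; V(2,2) = 16.179581
Backward induction: V(k, i) = exp(-r*dt) * [p * V(k+1, i) + (1-p) * V(k+1, i+1)]; then take max(V_cont, immediate exercise) for American.
  V(1,0) = exp(-r*dt) * [p*0.000000 + (1-p)*2.320000] = 1.226629; exercise = 0.000000; V(1,0) = max -> 1.226629
  V(1,1) = exp(-r*dt) * [p*2.320000 + (1-p)*16.179581] = 9.637992; exercise = 9.848556; V(1,1) = max -> 9.848556
  V(0,0) = exp(-r*dt) * [p*1.226629 + (1-p)*9.848556] = 5.780008; exercise = 2.320000; V(0,0) = max -> 5.780008

Answer: Price = V(0,0) = 5.7800


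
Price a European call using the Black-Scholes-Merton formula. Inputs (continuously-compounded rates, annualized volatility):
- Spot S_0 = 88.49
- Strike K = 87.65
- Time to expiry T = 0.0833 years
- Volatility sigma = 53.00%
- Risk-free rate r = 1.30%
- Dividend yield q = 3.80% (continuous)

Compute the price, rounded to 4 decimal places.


Answer: Price = 5.6918

Derivation:
d1 = (ln(S/K) + (r - q + 0.5*sigma^2) * T) / (sigma * sqrt(T)) = 0.12522242
d2 = d1 - sigma * sqrt(T) = -0.02774480
exp(-rT) = 0.99891769; exp(-qT) = 0.99683960
C = S_0 * exp(-qT) * N(d1) - K * exp(-rT) * N(d2)
N(d1) = 0.54982626; N(d2) = 0.48893285
C = 88.4900 * 0.99683960 * 0.54982626 - 87.6500 * 0.99891769 * 0.48893285 = 5.6918


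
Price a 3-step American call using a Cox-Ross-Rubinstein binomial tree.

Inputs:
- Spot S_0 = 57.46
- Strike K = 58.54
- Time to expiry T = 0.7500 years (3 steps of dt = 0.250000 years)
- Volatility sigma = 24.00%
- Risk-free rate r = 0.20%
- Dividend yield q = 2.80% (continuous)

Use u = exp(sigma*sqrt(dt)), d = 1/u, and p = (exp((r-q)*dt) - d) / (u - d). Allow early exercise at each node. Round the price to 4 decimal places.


Answer: Price = V(0,0) = 4.2091

Derivation:
dt = T/N = 0.250000
u = exp(sigma*sqrt(dt)) = 1.127497; d = 1/u = 0.886920
p = (exp((r-q)*dt) - d) / (u - d) = 0.443105
Discount per step: exp(-r*dt) = 0.999500
Stock lattice S(k, i) with i counting down-moves:
  k=0: S(0,0) = 57.4600
  k=1: S(1,0) = 64.7860; S(1,1) = 50.9624
  k=2: S(2,0) = 73.0460; S(2,1) = 57.4600; S(2,2) = 45.1996
  k=3: S(3,0) = 82.3591; S(3,1) = 64.7860; S(3,2) = 50.9624; S(3,3) = 40.0885
Terminal payoffs V(N, i) = max(S_T - K, 0):
  V(3,0) = 23.819108; V(3,1) = 6.245969; V(3,2) = 0.000000; V(3,3) = 0.000000
Backward induction: V(k, i) = exp(-r*dt) * [p * V(k+1, i) + (1-p) * V(k+1, i+1)]; then take max(V_cont, immediate exercise) for American.
  V(2,0) = exp(-r*dt) * [p*23.819108 + (1-p)*6.245969] = 14.025702; exercise = 14.505976; V(2,0) = max -> 14.505976
  V(2,1) = exp(-r*dt) * [p*6.245969 + (1-p)*0.000000] = 2.766237; exercise = 0.000000; V(2,1) = max -> 2.766237
  V(2,2) = exp(-r*dt) * [p*0.000000 + (1-p)*0.000000] = 0.000000; exercise = 0.000000; V(2,2) = max -> 0.000000
  V(1,0) = exp(-r*dt) * [p*14.505976 + (1-p)*2.766237] = 7.964193; exercise = 6.245969; V(1,0) = max -> 7.964193
  V(1,1) = exp(-r*dt) * [p*2.766237 + (1-p)*0.000000] = 1.225121; exercise = 0.000000; V(1,1) = max -> 1.225121
  V(0,0) = exp(-r*dt) * [p*7.964193 + (1-p)*1.225121] = 4.209133; exercise = 0.000000; V(0,0) = max -> 4.209133


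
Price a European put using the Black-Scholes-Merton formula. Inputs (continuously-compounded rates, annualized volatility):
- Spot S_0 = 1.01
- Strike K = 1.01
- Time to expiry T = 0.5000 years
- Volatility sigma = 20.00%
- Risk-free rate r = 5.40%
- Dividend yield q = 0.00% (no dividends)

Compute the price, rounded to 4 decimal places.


Answer: Price = 0.0437

Derivation:
d1 = (ln(S/K) + (r - q + 0.5*sigma^2) * T) / (sigma * sqrt(T)) = 0.26162951
d2 = d1 - sigma * sqrt(T) = 0.12020815
exp(-rT) = 0.97336124; exp(-qT) = 1.00000000
P = K * exp(-rT) * N(-d2) - S_0 * exp(-qT) * N(-d1)
N(-d1) = 0.39680355; N(-d2) = 0.45215913
P = 1.0100 * 0.97336124 * 0.45215913 - 1.0100 * 1.00000000 * 0.39680355 = 0.0437


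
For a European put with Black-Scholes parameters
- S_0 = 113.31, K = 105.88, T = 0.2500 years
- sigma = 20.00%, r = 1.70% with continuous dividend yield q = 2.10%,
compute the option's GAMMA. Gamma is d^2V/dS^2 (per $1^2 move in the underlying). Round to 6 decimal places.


Answer: Gamma = 0.027061

Derivation:
d1 = 0.7182104803; d2 = 0.6182104803
phi(d1) = 0.3082476748; exp(-qT) = 0.9947637572; exp(-rT) = 0.9957590185
Gamma = exp(-qT) * phi(d1) / (S * sigma * sqrt(T)) = 0.9947637572 * 0.3082476748 / (113.3100 * 0.2000 * 0.5000000000) = 0.027061


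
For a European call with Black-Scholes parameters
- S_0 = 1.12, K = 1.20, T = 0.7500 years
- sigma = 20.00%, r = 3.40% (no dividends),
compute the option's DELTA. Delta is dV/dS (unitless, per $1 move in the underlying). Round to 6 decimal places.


Answer: Delta = 0.434667

Derivation:
d1 = -0.1645036702; d2 = -0.3377087510
phi(d1) = 0.3935806558; exp(-qT) = 1.0000000000; exp(-rT) = 0.9748223790
N(d1) = 0.4346673288
Delta = exp(-qT) * N(d1) = 1.0000000000 * 0.4346673288 = 0.434667


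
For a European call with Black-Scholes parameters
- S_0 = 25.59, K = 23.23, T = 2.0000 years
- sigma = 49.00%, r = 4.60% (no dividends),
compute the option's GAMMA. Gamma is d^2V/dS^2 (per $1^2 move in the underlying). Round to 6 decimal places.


d1 = 0.6188729918; d2 = -0.0740916538
phi(d1) = 0.3294138476; exp(-qT) = 1.0000000000; exp(-rT) = 0.9121051495
Gamma = exp(-qT) * phi(d1) / (S * sigma * sqrt(T)) = 1.0000000000 * 0.3294138476 / (25.5900 * 0.4900 * 1.4142135624) = 0.018576

Answer: Gamma = 0.018576


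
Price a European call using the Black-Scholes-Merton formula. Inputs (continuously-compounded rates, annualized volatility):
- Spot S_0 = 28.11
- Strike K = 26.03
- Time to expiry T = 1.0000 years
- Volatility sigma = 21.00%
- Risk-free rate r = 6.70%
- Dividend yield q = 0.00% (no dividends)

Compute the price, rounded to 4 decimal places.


d1 = (ln(S/K) + (r - q + 0.5*sigma^2) * T) / (sigma * sqrt(T)) = 0.79012222
d2 = d1 - sigma * sqrt(T) = 0.58012222
exp(-rT) = 0.93519520; exp(-qT) = 1.00000000
C = S_0 * exp(-qT) * N(d1) - K * exp(-rT) * N(d2)
N(d1) = 0.78527180; N(d2) = 0.71908390
C = 28.1100 * 1.00000000 * 0.78527180 - 26.0300 * 0.93519520 * 0.71908390 = 4.5692

Answer: Price = 4.5692


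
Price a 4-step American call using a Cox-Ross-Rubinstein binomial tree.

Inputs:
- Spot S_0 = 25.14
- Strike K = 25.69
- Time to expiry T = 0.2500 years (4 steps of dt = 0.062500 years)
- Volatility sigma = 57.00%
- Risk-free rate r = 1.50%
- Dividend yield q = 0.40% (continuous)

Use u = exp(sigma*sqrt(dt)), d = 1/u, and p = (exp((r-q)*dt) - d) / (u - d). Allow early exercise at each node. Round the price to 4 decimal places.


Answer: Price = V(0,0) = 2.5611

Derivation:
dt = T/N = 0.062500
u = exp(sigma*sqrt(dt)) = 1.153153; d = 1/u = 0.867188
p = (exp((r-q)*dt) - d) / (u - d) = 0.466840
Discount per step: exp(-r*dt) = 0.999063
Stock lattice S(k, i) with i counting down-moves:
  k=0: S(0,0) = 25.1400
  k=1: S(1,0) = 28.9903; S(1,1) = 21.8011
  k=2: S(2,0) = 33.4302; S(2,1) = 25.1400; S(2,2) = 18.9056
  k=3: S(3,0) = 38.5502; S(3,1) = 28.9903; S(3,2) = 21.8011; S(3,3) = 16.3947
  k=4: S(4,0) = 44.4542; S(4,1) = 33.4302; S(4,2) = 25.1400; S(4,3) = 18.9056; S(4,4) = 14.2173
Terminal payoffs V(N, i) = max(S_T - K, 0):
  V(4,0) = 18.764234; V(4,1) = 7.740217; V(4,2) = 0.000000; V(4,3) = 0.000000; V(4,4) = 0.000000
Backward induction: V(k, i) = exp(-r*dt) * [p * V(k+1, i) + (1-p) * V(k+1, i+1)]; then take max(V_cont, immediate exercise) for American.
  V(3,0) = exp(-r*dt) * [p*18.764234 + (1-p)*7.740217] = 12.874595; exercise = 12.860158; V(3,0) = max -> 12.874595
  V(3,1) = exp(-r*dt) * [p*7.740217 + (1-p)*0.000000] = 3.610058; exercise = 3.300268; V(3,1) = max -> 3.610058
  V(3,2) = exp(-r*dt) * [p*0.000000 + (1-p)*0.000000] = 0.000000; exercise = 0.000000; V(3,2) = max -> 0.000000
  V(3,3) = exp(-r*dt) * [p*0.000000 + (1-p)*0.000000] = 0.000000; exercise = 0.000000; V(3,3) = max -> 0.000000
  V(2,0) = exp(-r*dt) * [p*12.874595 + (1-p)*3.610058] = 7.927680; exercise = 7.740217; V(2,0) = max -> 7.927680
  V(2,1) = exp(-r*dt) * [p*3.610058 + (1-p)*0.000000] = 1.683741; exercise = 0.000000; V(2,1) = max -> 1.683741
  V(2,2) = exp(-r*dt) * [p*0.000000 + (1-p)*0.000000] = 0.000000; exercise = 0.000000; V(2,2) = max -> 0.000000
  V(1,0) = exp(-r*dt) * [p*7.927680 + (1-p)*1.683741] = 4.594353; exercise = 3.300268; V(1,0) = max -> 4.594353
  V(1,1) = exp(-r*dt) * [p*1.683741 + (1-p)*0.000000] = 0.785301; exercise = 0.000000; V(1,1) = max -> 0.785301
  V(0,0) = exp(-r*dt) * [p*4.594353 + (1-p)*0.785301] = 2.561117; exercise = 0.000000; V(0,0) = max -> 2.561117


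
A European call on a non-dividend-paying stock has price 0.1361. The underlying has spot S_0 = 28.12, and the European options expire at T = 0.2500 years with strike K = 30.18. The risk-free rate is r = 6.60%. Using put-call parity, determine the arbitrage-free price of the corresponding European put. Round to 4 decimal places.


Put-call parity: C - P = S_0 * exp(-qT) - K * exp(-rT).
S_0 * exp(-qT) = 28.1200 * 1.00000000 = 28.12000000
K * exp(-rT) = 30.1800 * 0.98363538 = 29.68611575
P = C - S*exp(-qT) + K*exp(-rT)
P = 0.1361 - 28.12000000 + 29.68611575 = 1.7022

Answer: Put price = 1.7022


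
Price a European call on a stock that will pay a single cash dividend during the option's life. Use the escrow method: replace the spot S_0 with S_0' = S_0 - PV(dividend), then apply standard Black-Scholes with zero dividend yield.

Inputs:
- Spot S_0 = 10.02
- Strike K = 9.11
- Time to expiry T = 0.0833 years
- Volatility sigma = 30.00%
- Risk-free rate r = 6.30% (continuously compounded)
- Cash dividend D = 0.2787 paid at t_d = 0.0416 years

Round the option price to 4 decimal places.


PV(D) = D * exp(-r * t_d) = 0.2787 * 0.99738263 = 0.27797054
S_0' = S_0 - PV(D) = 10.0200 - 0.27797054 = 9.74202946
d1 = (ln(S_0'/K) + (r + sigma^2/2)*T) / (sigma*sqrt(T)) = 0.87859279
d2 = d1 - sigma*sqrt(T) = 0.79200757
exp(-rT) = 0.99476585
N(d1) = 0.81018895; N(d2) = 0.78582187
C = S_0' * N(d1) - K * exp(-rT) * N(d2) = 9.74202946 * 0.81018895 - 9.1100 * 0.99476585 * 0.78582187 = 0.7715

Answer: Price = 0.7715


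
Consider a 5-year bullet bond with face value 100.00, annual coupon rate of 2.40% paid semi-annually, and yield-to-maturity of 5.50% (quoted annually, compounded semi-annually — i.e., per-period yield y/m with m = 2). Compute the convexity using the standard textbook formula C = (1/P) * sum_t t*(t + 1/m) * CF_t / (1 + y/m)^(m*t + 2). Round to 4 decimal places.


Coupon per period c = face * coupon_rate / m = 1.200000
Periods per year m = 2; per-period yield y/m = 0.027500
Number of cashflows N = 10
Cashflows (t years, CF_t, discount factor 1/(1+y/m)^(m*t), PV):
  t = 0.5000: CF_t = 1.200000, DF = 0.973236, PV = 1.167883
  t = 1.0000: CF_t = 1.200000, DF = 0.947188, PV = 1.136626
  t = 1.5000: CF_t = 1.200000, DF = 0.921838, PV = 1.106205
  t = 2.0000: CF_t = 1.200000, DF = 0.897166, PV = 1.076599
  t = 2.5000: CF_t = 1.200000, DF = 0.873154, PV = 1.047785
  t = 3.0000: CF_t = 1.200000, DF = 0.849785, PV = 1.019742
  t = 3.5000: CF_t = 1.200000, DF = 0.827041, PV = 0.992450
  t = 4.0000: CF_t = 1.200000, DF = 0.804906, PV = 0.965888
  t = 4.5000: CF_t = 1.200000, DF = 0.783364, PV = 0.940037
  t = 5.0000: CF_t = 101.200000, DF = 0.762398, PV = 77.154668
Price P = sum_t PV_t = 86.607882
Convexity numerator sum_t t*(t + 1/m) * CF_t / (1+y/m)^(m*t + 2):
  t = 0.5000: term = 0.553103
  t = 1.0000: term = 1.614898
  t = 1.5000: term = 3.143354
  t = 2.0000: term = 5.098709
  t = 2.5000: term = 7.443372
  t = 3.0000: term = 10.141820
  t = 3.5000: term = 13.160513
  t = 4.0000: term = 16.467795
  t = 4.5000: term = 20.033814
  t = 5.0000: term = 2009.700034
Convexity = (1/P) * sum = 2087.357411 / 86.607882 = 24.101241

Answer: Convexity = 24.1012


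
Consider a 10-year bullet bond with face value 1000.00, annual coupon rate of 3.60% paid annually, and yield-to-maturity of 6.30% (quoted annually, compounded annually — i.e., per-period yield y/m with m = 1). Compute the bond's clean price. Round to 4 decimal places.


Answer: Price = 804.0719

Derivation:
Coupon per period c = face * coupon_rate / m = 36.000000
Periods per year m = 1; per-period yield y/m = 0.063000
Number of cashflows N = 10
Cashflows (t years, CF_t, discount factor 1/(1+y/m)^(m*t), PV):
  t = 1.0000: CF_t = 36.000000, DF = 0.940734, PV = 33.866416
  t = 2.0000: CF_t = 36.000000, DF = 0.884980, PV = 31.859281
  t = 3.0000: CF_t = 36.000000, DF = 0.832531, PV = 29.971102
  t = 4.0000: CF_t = 36.000000, DF = 0.783190, PV = 28.194828
  t = 5.0000: CF_t = 36.000000, DF = 0.736773, PV = 26.523826
  t = 6.0000: CF_t = 36.000000, DF = 0.693107, PV = 24.951859
  t = 7.0000: CF_t = 36.000000, DF = 0.652029, PV = 23.473057
  t = 8.0000: CF_t = 36.000000, DF = 0.613386, PV = 22.081897
  t = 9.0000: CF_t = 36.000000, DF = 0.577033, PV = 20.773186
  t = 10.0000: CF_t = 1036.000000, DF = 0.542834, PV = 562.376430
Price P = sum_t PV_t = 804.071882


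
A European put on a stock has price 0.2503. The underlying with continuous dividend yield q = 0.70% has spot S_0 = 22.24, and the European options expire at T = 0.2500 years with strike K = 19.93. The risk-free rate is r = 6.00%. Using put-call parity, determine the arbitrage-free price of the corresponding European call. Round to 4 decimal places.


Answer: Call price = 2.8181

Derivation:
Put-call parity: C - P = S_0 * exp(-qT) - K * exp(-rT).
S_0 * exp(-qT) = 22.2400 * 0.99825153 = 22.20111404
K * exp(-rT) = 19.9300 * 0.98511194 = 19.63328096
C = P + S*exp(-qT) - K*exp(-rT)
C = 0.2503 + 22.20111404 - 19.63328096 = 2.8181


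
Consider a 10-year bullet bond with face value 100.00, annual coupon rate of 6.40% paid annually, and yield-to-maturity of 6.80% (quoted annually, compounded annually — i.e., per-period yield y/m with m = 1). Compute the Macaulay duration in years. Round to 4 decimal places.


Coupon per period c = face * coupon_rate / m = 6.400000
Periods per year m = 1; per-period yield y/m = 0.068000
Number of cashflows N = 10
Cashflows (t years, CF_t, discount factor 1/(1+y/m)^(m*t), PV):
  t = 1.0000: CF_t = 6.400000, DF = 0.936330, PV = 5.992509
  t = 2.0000: CF_t = 6.400000, DF = 0.876713, PV = 5.610964
  t = 3.0000: CF_t = 6.400000, DF = 0.820892, PV = 5.253711
  t = 4.0000: CF_t = 6.400000, DF = 0.768626, PV = 4.919205
  t = 5.0000: CF_t = 6.400000, DF = 0.719687, PV = 4.605998
  t = 6.0000: CF_t = 6.400000, DF = 0.673864, PV = 4.312732
  t = 7.0000: CF_t = 6.400000, DF = 0.630959, PV = 4.038138
  t = 8.0000: CF_t = 6.400000, DF = 0.590786, PV = 3.781029
  t = 9.0000: CF_t = 6.400000, DF = 0.553170, PV = 3.540289
  t = 10.0000: CF_t = 106.400000, DF = 0.517950, PV = 55.109834
Price P = sum_t PV_t = 97.164409
Macaulay numerator sum_t t * PV_t:
  t * PV_t at t = 1.0000: 5.992509
  t * PV_t at t = 2.0000: 11.221928
  t * PV_t at t = 3.0000: 15.761134
  t * PV_t at t = 4.0000: 19.676822
  t * PV_t at t = 5.0000: 23.029988
  t * PV_t at t = 6.0000: 25.876391
  t * PV_t at t = 7.0000: 28.266969
  t * PV_t at t = 8.0000: 30.248228
  t * PV_t at t = 9.0000: 31.862600
  t * PV_t at t = 10.0000: 551.098338
Macaulay duration D = (sum_t t * PV_t) / P = 743.034907 / 97.164409 = 7.647192

Answer: Macaulay duration = 7.6472 years


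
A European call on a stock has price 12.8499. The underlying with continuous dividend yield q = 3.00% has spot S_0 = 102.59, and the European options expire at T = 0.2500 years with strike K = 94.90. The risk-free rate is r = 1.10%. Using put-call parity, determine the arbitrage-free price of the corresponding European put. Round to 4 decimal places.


Answer: Put price = 5.6658

Derivation:
Put-call parity: C - P = S_0 * exp(-qT) - K * exp(-rT).
S_0 * exp(-qT) = 102.5900 * 0.99252805 = 101.82345314
K * exp(-rT) = 94.9000 * 0.99725378 = 94.63938351
P = C - S*exp(-qT) + K*exp(-rT)
P = 12.8499 - 101.82345314 + 94.63938351 = 5.6658


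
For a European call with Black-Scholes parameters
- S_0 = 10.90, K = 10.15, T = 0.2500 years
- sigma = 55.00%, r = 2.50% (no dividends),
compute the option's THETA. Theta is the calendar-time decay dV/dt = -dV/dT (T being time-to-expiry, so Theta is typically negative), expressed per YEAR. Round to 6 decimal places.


d1 = 0.4194603045; d2 = 0.1444603045
phi(d1) = 0.3653454237; exp(-qT) = 1.0000000000; exp(-rT) = 0.9937694906
Theta = -S*exp(-qT)*phi(d1)*sigma/(2*sqrt(T)) - r*K*exp(-rT)*N(d2) + q*S*exp(-qT)*N(d1)
N(d1) = 0.6625601202; N(d2) = 0.5574315000; sqrt(T) = 0.5000000000
Term 1 = -10.9000 * 1.0000000000 * 0.3653454237 * 0.5500 / (2 * 0.5000000000) = -2.1902458151
Term 2 = -0.0250 * 10.1500 * 0.9937694906 * 0.5574315000 = -0.1405669485
Term 3 = 0 (no dividend yield, q = 0)
Theta = -2.1902458151 + (-0.1405669485) + (0.0000000000) = -2.330813

Answer: Theta = -2.330813


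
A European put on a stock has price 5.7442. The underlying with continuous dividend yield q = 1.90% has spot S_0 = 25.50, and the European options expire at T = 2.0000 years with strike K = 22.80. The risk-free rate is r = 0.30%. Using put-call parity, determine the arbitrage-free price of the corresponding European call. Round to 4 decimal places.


Answer: Call price = 7.6298

Derivation:
Put-call parity: C - P = S_0 * exp(-qT) - K * exp(-rT).
S_0 * exp(-qT) = 25.5000 * 0.96271294 = 24.54917999
K * exp(-rT) = 22.8000 * 0.99401796 = 22.66360958
C = P + S*exp(-qT) - K*exp(-rT)
C = 5.7442 + 24.54917999 - 22.66360958 = 7.6298


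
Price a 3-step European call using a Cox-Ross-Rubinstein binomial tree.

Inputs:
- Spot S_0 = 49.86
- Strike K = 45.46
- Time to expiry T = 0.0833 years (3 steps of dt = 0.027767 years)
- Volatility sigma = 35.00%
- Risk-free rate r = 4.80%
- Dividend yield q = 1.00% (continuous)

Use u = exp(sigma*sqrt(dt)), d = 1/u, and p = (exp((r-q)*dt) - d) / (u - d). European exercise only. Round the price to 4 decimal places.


dt = T/N = 0.027767
u = exp(sigma*sqrt(dt)) = 1.060056; d = 1/u = 0.943346
p = (exp((r-q)*dt) - d) / (u - d) = 0.494469
Discount per step: exp(-r*dt) = 0.998668
Stock lattice S(k, i) with i counting down-moves:
  k=0: S(0,0) = 49.8600
  k=1: S(1,0) = 52.8544; S(1,1) = 47.0353
  k=2: S(2,0) = 56.0286; S(2,1) = 49.8600; S(2,2) = 44.3705
  k=3: S(3,0) = 59.3935; S(3,1) = 52.8544; S(3,2) = 47.0353; S(3,3) = 41.8568
Terminal payoffs V(N, i) = max(S_T - K, 0):
  V(3,0) = 13.933457; V(3,1) = 7.394388; V(3,2) = 1.575254; V(3,3) = 0.000000
Backward induction: V(k, i) = exp(-r*dt) * [p * V(k+1, i) + (1-p) * V(k+1, i+1)].
  V(2,0) = exp(-r*dt) * [p*13.933457 + (1-p)*7.394388] = 10.613601
  V(2,1) = exp(-r*dt) * [p*7.394388 + (1-p)*1.575254] = 4.446706
  V(2,2) = exp(-r*dt) * [p*1.575254 + (1-p)*0.000000] = 0.777877
  V(1,0) = exp(-r*dt) * [p*10.613601 + (1-p)*4.446706] = 7.486062
  V(1,1) = exp(-r*dt) * [p*4.446706 + (1-p)*0.777877] = 2.588548
  V(0,0) = exp(-r*dt) * [p*7.486062 + (1-p)*2.588548] = 5.003544

Answer: Price = V(0,0) = 5.0035


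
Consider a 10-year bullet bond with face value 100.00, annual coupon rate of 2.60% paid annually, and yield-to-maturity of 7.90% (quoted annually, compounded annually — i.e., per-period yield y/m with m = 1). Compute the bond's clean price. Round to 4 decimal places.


Coupon per period c = face * coupon_rate / m = 2.600000
Periods per year m = 1; per-period yield y/m = 0.079000
Number of cashflows N = 10
Cashflows (t years, CF_t, discount factor 1/(1+y/m)^(m*t), PV):
  t = 1.0000: CF_t = 2.600000, DF = 0.926784, PV = 2.409639
  t = 2.0000: CF_t = 2.600000, DF = 0.858929, PV = 2.233215
  t = 3.0000: CF_t = 2.600000, DF = 0.796041, PV = 2.069708
  t = 4.0000: CF_t = 2.600000, DF = 0.737758, PV = 1.918172
  t = 5.0000: CF_t = 2.600000, DF = 0.683743, PV = 1.777731
  t = 6.0000: CF_t = 2.600000, DF = 0.633682, PV = 1.647573
  t = 7.0000: CF_t = 2.600000, DF = 0.587286, PV = 1.526944
  t = 8.0000: CF_t = 2.600000, DF = 0.544288, PV = 1.415148
  t = 9.0000: CF_t = 2.600000, DF = 0.504437, PV = 1.311536
  t = 10.0000: CF_t = 102.600000, DF = 0.467504, PV = 47.965935
Price P = sum_t PV_t = 64.275601

Answer: Price = 64.2756


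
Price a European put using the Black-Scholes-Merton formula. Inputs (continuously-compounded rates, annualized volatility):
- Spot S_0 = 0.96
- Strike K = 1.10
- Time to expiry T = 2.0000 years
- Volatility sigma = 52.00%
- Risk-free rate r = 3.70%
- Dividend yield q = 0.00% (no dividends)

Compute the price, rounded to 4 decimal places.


Answer: Price = 0.3160

Derivation:
d1 = (ln(S/K) + (r - q + 0.5*sigma^2) * T) / (sigma * sqrt(T)) = 0.28320691
d2 = d1 - sigma * sqrt(T) = -0.45218415
exp(-rT) = 0.92867169; exp(-qT) = 1.00000000
P = K * exp(-rT) * N(-d2) - S_0 * exp(-qT) * N(-d1)
N(-d1) = 0.38850912; N(-d2) = 0.67443184
P = 1.1000 * 0.92867169 * 0.67443184 - 0.9600 * 1.00000000 * 0.38850912 = 0.3160


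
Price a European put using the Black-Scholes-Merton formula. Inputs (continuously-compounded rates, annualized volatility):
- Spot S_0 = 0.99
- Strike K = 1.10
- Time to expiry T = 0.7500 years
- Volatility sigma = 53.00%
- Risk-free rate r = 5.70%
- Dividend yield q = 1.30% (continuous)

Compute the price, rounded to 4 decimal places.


d1 = (ln(S/K) + (r - q + 0.5*sigma^2) * T) / (sigma * sqrt(T)) = 0.07184630
d2 = d1 - sigma * sqrt(T) = -0.38714716
exp(-rT) = 0.95815090; exp(-qT) = 0.99029738
P = K * exp(-rT) * N(-d2) - S_0 * exp(-qT) * N(-d1)
N(-d1) = 0.47136211; N(-d2) = 0.65067637
P = 1.1000 * 0.95815090 * 0.65067637 - 0.9900 * 0.99029738 * 0.47136211 = 0.2237

Answer: Price = 0.2237


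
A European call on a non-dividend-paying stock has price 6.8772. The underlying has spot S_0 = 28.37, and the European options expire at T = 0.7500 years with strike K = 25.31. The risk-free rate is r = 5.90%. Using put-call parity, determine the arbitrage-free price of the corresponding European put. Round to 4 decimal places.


Answer: Put price = 2.7217

Derivation:
Put-call parity: C - P = S_0 * exp(-qT) - K * exp(-rT).
S_0 * exp(-qT) = 28.3700 * 1.00000000 = 28.37000000
K * exp(-rT) = 25.3100 * 0.95671475 = 24.21445029
P = C - S*exp(-qT) + K*exp(-rT)
P = 6.8772 - 28.37000000 + 24.21445029 = 2.7217


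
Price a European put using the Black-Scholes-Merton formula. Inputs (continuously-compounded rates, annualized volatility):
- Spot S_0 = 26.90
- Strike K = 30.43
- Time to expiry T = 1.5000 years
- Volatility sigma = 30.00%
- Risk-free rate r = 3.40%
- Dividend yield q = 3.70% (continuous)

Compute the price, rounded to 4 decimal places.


d1 = (ln(S/K) + (r - q + 0.5*sigma^2) * T) / (sigma * sqrt(T)) = -0.16412310
d2 = d1 - sigma * sqrt(T) = -0.53154656
exp(-rT) = 0.95027867; exp(-qT) = 0.94601202
P = K * exp(-rT) * N(-d2) - S_0 * exp(-qT) * N(-d1)
N(-d1) = 0.56518288; N(-d2) = 0.70247996
P = 30.4300 * 0.95027867 * 0.70247996 - 26.9000 * 0.94601202 * 0.56518288 = 5.9310

Answer: Price = 5.9310


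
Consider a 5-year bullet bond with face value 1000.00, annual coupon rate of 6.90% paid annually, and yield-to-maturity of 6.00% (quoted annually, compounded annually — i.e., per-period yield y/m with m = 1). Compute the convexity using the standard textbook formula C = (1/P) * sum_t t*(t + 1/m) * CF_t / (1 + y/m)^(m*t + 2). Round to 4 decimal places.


Answer: Convexity = 22.5104

Derivation:
Coupon per period c = face * coupon_rate / m = 69.000000
Periods per year m = 1; per-period yield y/m = 0.060000
Number of cashflows N = 5
Cashflows (t years, CF_t, discount factor 1/(1+y/m)^(m*t), PV):
  t = 1.0000: CF_t = 69.000000, DF = 0.943396, PV = 65.094340
  t = 2.0000: CF_t = 69.000000, DF = 0.889996, PV = 61.409754
  t = 3.0000: CF_t = 69.000000, DF = 0.839619, PV = 57.933731
  t = 4.0000: CF_t = 69.000000, DF = 0.792094, PV = 54.654463
  t = 5.0000: CF_t = 1069.000000, DF = 0.747258, PV = 798.818987
Price P = sum_t PV_t = 1037.911274
Convexity numerator sum_t t*(t + 1/m) * CF_t / (1+y/m)^(m*t + 2):
  t = 1.0000: term = 115.867461
  t = 2.0000: term = 327.926777
  t = 3.0000: term = 618.729767
  t = 4.0000: term = 972.845546
  t = 5.0000: term = 21328.381634
Convexity = (1/P) * sum = 23363.751184 / 1037.911274 = 22.510355


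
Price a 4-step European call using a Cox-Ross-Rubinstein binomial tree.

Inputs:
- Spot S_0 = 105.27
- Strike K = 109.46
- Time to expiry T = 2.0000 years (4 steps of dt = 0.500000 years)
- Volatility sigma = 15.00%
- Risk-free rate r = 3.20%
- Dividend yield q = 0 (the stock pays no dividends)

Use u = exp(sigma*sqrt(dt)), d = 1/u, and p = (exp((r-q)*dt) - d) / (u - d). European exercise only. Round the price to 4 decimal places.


Answer: Price = V(0,0) = 10.1958

Derivation:
dt = T/N = 0.500000
u = exp(sigma*sqrt(dt)) = 1.111895; d = 1/u = 0.899365
p = (exp((r-q)*dt) - d) / (u - d) = 0.549397
Discount per step: exp(-r*dt) = 0.984127
Stock lattice S(k, i) with i counting down-moves:
  k=0: S(0,0) = 105.2700
  k=1: S(1,0) = 117.0492; S(1,1) = 94.6762
  k=2: S(2,0) = 130.1465; S(2,1) = 105.2700; S(2,2) = 85.1485
  k=3: S(3,0) = 144.7092; S(3,1) = 117.0492; S(3,2) = 94.6762; S(3,3) = 76.5796
  k=4: S(4,0) = 160.9015; S(4,1) = 130.1465; S(4,2) = 105.2700; S(4,3) = 85.1485; S(4,4) = 68.8730
Terminal payoffs V(N, i) = max(S_T - K, 0):
  V(4,0) = 51.441527; V(4,1) = 20.686471; V(4,2) = 0.000000; V(4,3) = 0.000000; V(4,4) = 0.000000
Backward induction: V(k, i) = exp(-r*dt) * [p * V(k+1, i) + (1-p) * V(k+1, i+1)].
  V(3,0) = exp(-r*dt) * [p*51.441527 + (1-p)*20.686471] = 36.986670
  V(3,1) = exp(-r*dt) * [p*20.686471 + (1-p)*0.000000] = 11.184697
  V(3,2) = exp(-r*dt) * [p*0.000000 + (1-p)*0.000000] = 0.000000
  V(3,3) = exp(-r*dt) * [p*0.000000 + (1-p)*0.000000] = 0.000000
  V(2,0) = exp(-r*dt) * [p*36.986670 + (1-p)*11.184697] = 24.957696
  V(2,1) = exp(-r*dt) * [p*11.184697 + (1-p)*0.000000] = 6.047307
  V(2,2) = exp(-r*dt) * [p*0.000000 + (1-p)*0.000000] = 0.000000
  V(1,0) = exp(-r*dt) * [p*24.957696 + (1-p)*6.047307] = 16.175731
  V(1,1) = exp(-r*dt) * [p*6.047307 + (1-p)*0.000000] = 3.269639
  V(0,0) = exp(-r*dt) * [p*16.175731 + (1-p)*3.269639] = 10.195767


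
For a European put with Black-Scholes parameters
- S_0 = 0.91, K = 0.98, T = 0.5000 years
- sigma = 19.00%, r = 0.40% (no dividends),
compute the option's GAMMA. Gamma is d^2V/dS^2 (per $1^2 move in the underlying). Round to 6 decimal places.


Answer: Gamma = 2.922509

Derivation:
d1 = -0.4695410251; d2 = -0.6038913136
phi(d1) = 0.3573023559; exp(-qT) = 1.0000000000; exp(-rT) = 0.9980019987
Gamma = exp(-qT) * phi(d1) / (S * sigma * sqrt(T)) = 1.0000000000 * 0.3573023559 / (0.9100 * 0.1900 * 0.7071067812) = 2.922509
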